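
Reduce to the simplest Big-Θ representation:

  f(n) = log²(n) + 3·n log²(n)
Θ(n log² n)

Order the terms by growth rate: log²(n) ≺ 3·n log²(n).
The fastest-growing term 3·n log²(n) dominates as n → ∞; dropping its constant factor gives Θ(n log² n).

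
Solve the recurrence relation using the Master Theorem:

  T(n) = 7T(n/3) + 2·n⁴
Θ(n⁴)

Master Theorem: a = 7, b = 3, f(n) = 2·n⁴.
Compute the critical exponent d = log₃(7) = 1.771.
Compare f(n) = Θ(n⁴) against n^d:
  k = 4 > d = 1.771, so f(n) = Ω(n^(d+ε)) — Case 3.
  Regularity: a·(n/b)^4/n^4 = a/b^4 = 7/81 < 1 ✓.
  The top-level work dominates: T(n) = Θ(f(n)) = Θ(n⁴).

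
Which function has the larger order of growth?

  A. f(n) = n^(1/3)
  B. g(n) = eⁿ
B

f(n) = n^(1/3) is O(n^(1/3)), while g(n) = eⁿ is O(eⁿ).
Since O(eⁿ) grows faster than O(n^(1/3)), g(n) dominates.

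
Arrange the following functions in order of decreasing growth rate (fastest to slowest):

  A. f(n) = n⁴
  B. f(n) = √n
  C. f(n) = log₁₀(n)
A > B > C

Comparing growth rates:
A = n⁴ is O(n⁴)
B = √n is O(√n)
C = log₁₀(n) is O(log n)

Therefore, the order from fastest to slowest is: A > B > C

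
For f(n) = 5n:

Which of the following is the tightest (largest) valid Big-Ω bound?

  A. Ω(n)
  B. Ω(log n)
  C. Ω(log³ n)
A

f(n) = 5n is Ω(n).
All listed options are valid Big-Ω bounds (lower bounds),
but Ω(n) is the tightest (largest valid bound).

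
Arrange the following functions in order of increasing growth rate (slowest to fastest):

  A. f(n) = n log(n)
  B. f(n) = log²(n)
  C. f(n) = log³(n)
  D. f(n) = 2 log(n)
D < B < C < A

Comparing growth rates:
D = 2 log(n) is O(log n)
B = log²(n) is O(log² n)
C = log³(n) is O(log³ n)
A = n log(n) is O(n log n)

Therefore, the order from slowest to fastest is: D < B < C < A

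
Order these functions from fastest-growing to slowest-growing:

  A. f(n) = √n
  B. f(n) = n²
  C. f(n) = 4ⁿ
C > B > A

Comparing growth rates:
C = 4ⁿ is O(4ⁿ)
B = n² is O(n²)
A = √n is O(√n)

Therefore, the order from fastest to slowest is: C > B > A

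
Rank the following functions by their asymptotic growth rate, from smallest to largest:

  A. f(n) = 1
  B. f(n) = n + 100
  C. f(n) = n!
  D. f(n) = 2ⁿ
A < B < D < C

Comparing growth rates:
A = 1 is O(1)
B = n + 100 is O(n)
D = 2ⁿ is O(2ⁿ)
C = n! is O(n!)

Therefore, the order from slowest to fastest is: A < B < D < C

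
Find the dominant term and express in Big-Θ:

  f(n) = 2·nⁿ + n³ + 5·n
Θ(nⁿ)

Order the terms by growth rate: 5·n ≺ n³ ≺ 2·nⁿ.
The fastest-growing term 2·nⁿ dominates as n → ∞; dropping its constant factor gives Θ(nⁿ).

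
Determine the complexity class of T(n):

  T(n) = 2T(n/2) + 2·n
Θ(n log n)

Master Theorem: a = 2, b = 2, f(n) = 2·n.
Compute the critical exponent d = log₂(2) = 1.
Compare f(n) = Θ(n) against n^d:
  k = 1 = d, so f(n) = Θ(n^d) — Case 2.
  Work is balanced across levels: T(n) = Θ(n^d log n) = Θ(n log n).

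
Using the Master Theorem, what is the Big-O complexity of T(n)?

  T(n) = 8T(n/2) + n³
Θ(n³ log n)

Master Theorem: a = 8, b = 2, f(n) = n³.
Compute the critical exponent d = log₂(8) = 3.
Compare f(n) = Θ(n³) against n^d:
  k = 3 = d, so f(n) = Θ(n^d) — Case 2.
  Work is balanced across levels: T(n) = Θ(n^d log n) = Θ(n³ log n).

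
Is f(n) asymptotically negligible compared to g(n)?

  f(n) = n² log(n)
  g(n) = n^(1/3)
False

f(n) = n² log(n) is O(n² log n), and g(n) = n^(1/3) is O(n^(1/3)).
Since O(n² log n) grows faster than or equal to O(n^(1/3)), f(n) = o(g(n)) is false.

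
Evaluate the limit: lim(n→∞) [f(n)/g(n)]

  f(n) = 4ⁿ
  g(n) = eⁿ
∞

Since 4ⁿ (O(4ⁿ)) grows faster than eⁿ (O(eⁿ)),
the ratio f(n)/g(n) → ∞ as n → ∞.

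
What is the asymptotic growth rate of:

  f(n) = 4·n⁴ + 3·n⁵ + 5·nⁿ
Θ(nⁿ)

Order the terms by growth rate: 4·n⁴ ≺ 3·n⁵ ≺ 5·nⁿ.
The fastest-growing term 5·nⁿ dominates as n → ∞; dropping its constant factor gives Θ(nⁿ).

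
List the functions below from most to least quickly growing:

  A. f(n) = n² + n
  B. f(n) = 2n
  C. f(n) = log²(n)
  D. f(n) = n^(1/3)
A > B > D > C

Comparing growth rates:
A = n² + n is O(n²)
B = 2n is O(n)
D = n^(1/3) is O(n^(1/3))
C = log²(n) is O(log² n)

Therefore, the order from fastest to slowest is: A > B > D > C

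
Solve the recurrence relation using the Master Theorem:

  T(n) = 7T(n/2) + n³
Θ(n³)

Master Theorem: a = 7, b = 2, f(n) = n³.
Compute the critical exponent d = log₂(7) = 2.807.
Compare f(n) = Θ(n³) against n^d:
  k = 3 > d = 2.807, so f(n) = Ω(n^(d+ε)) — Case 3.
  Regularity: a·(n/b)^3/n^3 = a/b^3 = 7/8 < 1 ✓.
  The top-level work dominates: T(n) = Θ(f(n)) = Θ(n³).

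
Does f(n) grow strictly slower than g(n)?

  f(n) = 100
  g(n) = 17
False

f(n) = 100 is O(1), and g(n) = 17 is O(1).
Since they have the same growth rate, f(n) = o(g(n)) is false.
(f = o(g) requires f to grow strictly slower, not equal.)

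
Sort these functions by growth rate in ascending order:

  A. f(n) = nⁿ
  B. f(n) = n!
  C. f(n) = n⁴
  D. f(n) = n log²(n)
D < C < B < A

Comparing growth rates:
D = n log²(n) is O(n log² n)
C = n⁴ is O(n⁴)
B = n! is O(n!)
A = nⁿ is O(nⁿ)

Therefore, the order from slowest to fastest is: D < C < B < A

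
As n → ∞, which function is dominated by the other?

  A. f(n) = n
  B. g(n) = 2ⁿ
A

f(n) = n is O(n), while g(n) = 2ⁿ is O(2ⁿ).
Since O(n) grows slower than O(2ⁿ), f(n) is dominated.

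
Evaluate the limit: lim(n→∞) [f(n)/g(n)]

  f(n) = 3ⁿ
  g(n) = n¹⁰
∞

Since 3ⁿ (O(3ⁿ)) grows faster than n¹⁰ (O(n¹⁰)),
the ratio f(n)/g(n) → ∞ as n → ∞.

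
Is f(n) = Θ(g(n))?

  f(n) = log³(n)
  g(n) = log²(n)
False

f(n) = log³(n) is O(log³ n), and g(n) = log²(n) is O(log² n).
Since they have different growth rates, f(n) = Θ(g(n)) is false.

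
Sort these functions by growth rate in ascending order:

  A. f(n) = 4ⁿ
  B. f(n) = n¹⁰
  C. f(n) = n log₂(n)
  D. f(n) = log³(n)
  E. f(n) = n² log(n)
D < C < E < B < A

Comparing growth rates:
D = log³(n) is O(log³ n)
C = n log₂(n) is O(n log n)
E = n² log(n) is O(n² log n)
B = n¹⁰ is O(n¹⁰)
A = 4ⁿ is O(4ⁿ)

Therefore, the order from slowest to fastest is: D < C < E < B < A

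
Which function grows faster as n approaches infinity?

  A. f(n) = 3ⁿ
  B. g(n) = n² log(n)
A

f(n) = 3ⁿ is O(3ⁿ), while g(n) = n² log(n) is O(n² log n).
Since O(3ⁿ) grows faster than O(n² log n), f(n) dominates.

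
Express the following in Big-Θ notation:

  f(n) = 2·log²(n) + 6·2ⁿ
Θ(2ⁿ)

Order the terms by growth rate: 2·log²(n) ≺ 6·2ⁿ.
The fastest-growing term 6·2ⁿ dominates as n → ∞; dropping its constant factor gives Θ(2ⁿ).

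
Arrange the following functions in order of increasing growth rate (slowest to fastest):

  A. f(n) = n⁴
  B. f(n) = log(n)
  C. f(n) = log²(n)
B < C < A

Comparing growth rates:
B = log(n) is O(log n)
C = log²(n) is O(log² n)
A = n⁴ is O(n⁴)

Therefore, the order from slowest to fastest is: B < C < A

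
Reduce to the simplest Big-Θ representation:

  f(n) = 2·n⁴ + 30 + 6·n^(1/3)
Θ(n⁴)

Order the terms by growth rate: 30 ≺ 6·n^(1/3) ≺ 2·n⁴.
The fastest-growing term 2·n⁴ dominates as n → ∞; dropping its constant factor gives Θ(n⁴).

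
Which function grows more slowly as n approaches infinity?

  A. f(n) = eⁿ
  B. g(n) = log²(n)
B

f(n) = eⁿ is O(eⁿ), while g(n) = log²(n) is O(log² n).
Since O(log² n) grows slower than O(eⁿ), g(n) is dominated.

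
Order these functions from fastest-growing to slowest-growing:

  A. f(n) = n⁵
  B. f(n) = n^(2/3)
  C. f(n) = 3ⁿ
C > A > B

Comparing growth rates:
C = 3ⁿ is O(3ⁿ)
A = n⁵ is O(n⁵)
B = n^(2/3) is O(n^(2/3))

Therefore, the order from fastest to slowest is: C > A > B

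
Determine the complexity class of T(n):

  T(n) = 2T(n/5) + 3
Θ(n^log₅(2))

Master Theorem: a = 2, b = 5, f(n) = 3.
Compute the critical exponent d = log₅(2) = 0.431.
Compare f(n) = Θ(1) against n^d:
  k = 0 < d = 0.431, so f(n) = O(n^(d-ε)) — Case 1.
  The recursion cost dominates: T(n) = Θ(n^d) = Θ(n^log₅(2)).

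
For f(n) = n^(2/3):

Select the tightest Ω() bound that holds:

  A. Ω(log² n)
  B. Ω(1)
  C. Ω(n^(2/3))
C

f(n) = n^(2/3) is Ω(n^(2/3)).
All listed options are valid Big-Ω bounds (lower bounds),
but Ω(n^(2/3)) is the tightest (largest valid bound).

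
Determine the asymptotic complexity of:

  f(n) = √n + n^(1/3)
O(√n)

The dominant term in √n + n^(1/3) is √n, which is Θ(√n).
Lower-order terms (n^(1/3)) are asymptotically negligible.
Constants are absorbed, so the tightest bound is O(√n).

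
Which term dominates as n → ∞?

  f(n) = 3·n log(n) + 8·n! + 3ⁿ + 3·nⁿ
3·nⁿ

Looking at each term:
  - 3·n log(n) is O(n log n)
  - 8·n! is O(n!)
  - 3ⁿ is O(3ⁿ)
  - 3·nⁿ is O(nⁿ)

The term 3·nⁿ (O(nⁿ)) grows fastest and dominates all others.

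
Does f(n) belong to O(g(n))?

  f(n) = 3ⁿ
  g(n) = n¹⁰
False

f(n) = 3ⁿ is O(3ⁿ), and g(n) = n¹⁰ is O(n¹⁰).
Since O(3ⁿ) grows faster than O(n¹⁰), f(n) = O(g(n)) is false.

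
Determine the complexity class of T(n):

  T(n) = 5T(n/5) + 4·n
Θ(n log n)

Master Theorem: a = 5, b = 5, f(n) = 4·n.
Compute the critical exponent d = log₅(5) = 1.
Compare f(n) = Θ(n) against n^d:
  k = 1 = d, so f(n) = Θ(n^d) — Case 2.
  Work is balanced across levels: T(n) = Θ(n^d log n) = Θ(n log n).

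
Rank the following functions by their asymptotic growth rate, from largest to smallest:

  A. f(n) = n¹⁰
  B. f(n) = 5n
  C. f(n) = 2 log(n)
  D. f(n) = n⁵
A > D > B > C

Comparing growth rates:
A = n¹⁰ is O(n¹⁰)
D = n⁵ is O(n⁵)
B = 5n is O(n)
C = 2 log(n) is O(log n)

Therefore, the order from fastest to slowest is: A > D > B > C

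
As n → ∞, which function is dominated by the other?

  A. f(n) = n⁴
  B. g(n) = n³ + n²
B

f(n) = n⁴ is O(n⁴), while g(n) = n³ + n² is O(n³).
Since O(n³) grows slower than O(n⁴), g(n) is dominated.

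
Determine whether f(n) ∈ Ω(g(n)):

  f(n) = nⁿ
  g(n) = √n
True

f(n) = nⁿ is O(nⁿ), and g(n) = √n is O(√n).
Since O(nⁿ) grows at least as fast as O(√n), f(n) = Ω(g(n)) is true.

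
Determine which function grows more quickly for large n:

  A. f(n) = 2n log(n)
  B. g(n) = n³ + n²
B

f(n) = 2n log(n) is O(n log n), while g(n) = n³ + n² is O(n³).
Since O(n³) grows faster than O(n log n), g(n) dominates.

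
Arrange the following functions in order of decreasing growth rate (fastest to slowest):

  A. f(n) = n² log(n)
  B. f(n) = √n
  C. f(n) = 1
A > B > C

Comparing growth rates:
A = n² log(n) is O(n² log n)
B = √n is O(√n)
C = 1 is O(1)

Therefore, the order from fastest to slowest is: A > B > C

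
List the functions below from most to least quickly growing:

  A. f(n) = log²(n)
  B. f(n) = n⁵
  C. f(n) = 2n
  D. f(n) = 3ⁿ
D > B > C > A

Comparing growth rates:
D = 3ⁿ is O(3ⁿ)
B = n⁵ is O(n⁵)
C = 2n is O(n)
A = log²(n) is O(log² n)

Therefore, the order from fastest to slowest is: D > B > C > A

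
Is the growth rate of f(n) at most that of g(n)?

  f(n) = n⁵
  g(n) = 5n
False

f(n) = n⁵ is O(n⁵), and g(n) = 5n is O(n).
Since O(n⁵) grows faster than O(n), f(n) = O(g(n)) is false.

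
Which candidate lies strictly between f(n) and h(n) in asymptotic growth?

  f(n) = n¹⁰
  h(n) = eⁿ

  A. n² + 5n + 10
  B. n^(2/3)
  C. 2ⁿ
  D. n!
C

We need g(n) with n¹⁰ = o(g(n)) and g(n) = o(eⁿ), i.e. O(n¹⁰) ≺ g ≺ O(eⁿ).
Check each option:
  A. n² + 5n + 10 — O(n²) does not grow strictly faster than f(n)
  B. n^(2/3) — O(n^(2/3)) does not grow strictly faster than f(n)
  C. 2ⁿ — O(2ⁿ) is strictly between O(n¹⁰) and O(eⁿ) ✓
  D. n! — O(n!) does not grow strictly slower than h(n)

Only option C (2ⁿ) lies strictly between.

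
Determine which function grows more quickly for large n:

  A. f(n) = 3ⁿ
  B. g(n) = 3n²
A

f(n) = 3ⁿ is O(3ⁿ), while g(n) = 3n² is O(n²).
Since O(3ⁿ) grows faster than O(n²), f(n) dominates.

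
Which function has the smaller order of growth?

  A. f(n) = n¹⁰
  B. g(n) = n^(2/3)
B

f(n) = n¹⁰ is O(n¹⁰), while g(n) = n^(2/3) is O(n^(2/3)).
Since O(n^(2/3)) grows slower than O(n¹⁰), g(n) is dominated.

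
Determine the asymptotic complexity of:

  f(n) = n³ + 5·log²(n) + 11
O(n³)

The dominant term in n³ + 5·log²(n) + 11 is n³, which is Θ(n³).
Lower-order terms (5·log²(n), 11) are asymptotically negligible.
Constants are absorbed, so the tightest bound is O(n³).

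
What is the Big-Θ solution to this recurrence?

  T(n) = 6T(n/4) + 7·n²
Θ(n²)

Master Theorem: a = 6, b = 4, f(n) = 7·n².
Compute the critical exponent d = log₄(6) = 1.292.
Compare f(n) = Θ(n²) against n^d:
  k = 2 > d = 1.292, so f(n) = Ω(n^(d+ε)) — Case 3.
  Regularity: a·(n/b)^2/n^2 = a/b^2 = 6/16 < 1 ✓.
  The top-level work dominates: T(n) = Θ(f(n)) = Θ(n²).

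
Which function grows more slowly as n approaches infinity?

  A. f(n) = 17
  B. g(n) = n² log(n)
A

f(n) = 17 is O(1), while g(n) = n² log(n) is O(n² log n).
Since O(1) grows slower than O(n² log n), f(n) is dominated.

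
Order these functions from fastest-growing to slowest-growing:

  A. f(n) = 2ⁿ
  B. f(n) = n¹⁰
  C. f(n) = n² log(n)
A > B > C

Comparing growth rates:
A = 2ⁿ is O(2ⁿ)
B = n¹⁰ is O(n¹⁰)
C = n² log(n) is O(n² log n)

Therefore, the order from fastest to slowest is: A > B > C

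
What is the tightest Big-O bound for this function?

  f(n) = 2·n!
O(n!)

The dominant term in 2·n! is 2·n!, which is Θ(n!).
Constants are absorbed, so the tightest bound is O(n!).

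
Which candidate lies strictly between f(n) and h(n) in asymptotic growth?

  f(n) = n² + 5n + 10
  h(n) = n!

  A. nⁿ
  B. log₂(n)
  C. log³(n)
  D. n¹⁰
D

We need g(n) with n² + 5n + 10 = o(g(n)) and g(n) = o(n!), i.e. O(n²) ≺ g ≺ O(n!).
Check each option:
  A. nⁿ — O(nⁿ) does not grow strictly slower than h(n)
  B. log₂(n) — O(log n) does not grow strictly faster than f(n)
  C. log³(n) — O(log³ n) does not grow strictly faster than f(n)
  D. n¹⁰ — O(n¹⁰) is strictly between O(n²) and O(n!) ✓

Only option D (n¹⁰) lies strictly between.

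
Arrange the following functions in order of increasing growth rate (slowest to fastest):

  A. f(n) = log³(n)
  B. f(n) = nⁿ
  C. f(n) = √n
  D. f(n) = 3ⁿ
A < C < D < B

Comparing growth rates:
A = log³(n) is O(log³ n)
C = √n is O(√n)
D = 3ⁿ is O(3ⁿ)
B = nⁿ is O(nⁿ)

Therefore, the order from slowest to fastest is: A < C < D < B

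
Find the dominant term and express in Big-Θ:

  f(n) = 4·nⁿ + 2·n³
Θ(nⁿ)

Order the terms by growth rate: 2·n³ ≺ 4·nⁿ.
The fastest-growing term 4·nⁿ dominates as n → ∞; dropping its constant factor gives Θ(nⁿ).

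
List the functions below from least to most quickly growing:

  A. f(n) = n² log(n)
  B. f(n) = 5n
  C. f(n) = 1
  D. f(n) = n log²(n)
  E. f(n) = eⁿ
C < B < D < A < E

Comparing growth rates:
C = 1 is O(1)
B = 5n is O(n)
D = n log²(n) is O(n log² n)
A = n² log(n) is O(n² log n)
E = eⁿ is O(eⁿ)

Therefore, the order from slowest to fastest is: C < B < D < A < E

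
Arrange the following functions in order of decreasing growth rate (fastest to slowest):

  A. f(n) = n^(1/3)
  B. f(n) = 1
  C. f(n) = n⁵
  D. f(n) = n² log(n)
C > D > A > B

Comparing growth rates:
C = n⁵ is O(n⁵)
D = n² log(n) is O(n² log n)
A = n^(1/3) is O(n^(1/3))
B = 1 is O(1)

Therefore, the order from fastest to slowest is: C > D > A > B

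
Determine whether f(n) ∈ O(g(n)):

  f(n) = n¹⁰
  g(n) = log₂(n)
False

f(n) = n¹⁰ is O(n¹⁰), and g(n) = log₂(n) is O(log n).
Since O(n¹⁰) grows faster than O(log n), f(n) = O(g(n)) is false.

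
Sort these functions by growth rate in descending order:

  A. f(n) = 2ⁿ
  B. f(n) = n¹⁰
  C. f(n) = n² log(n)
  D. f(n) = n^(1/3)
A > B > C > D

Comparing growth rates:
A = 2ⁿ is O(2ⁿ)
B = n¹⁰ is O(n¹⁰)
C = n² log(n) is O(n² log n)
D = n^(1/3) is O(n^(1/3))

Therefore, the order from fastest to slowest is: A > B > C > D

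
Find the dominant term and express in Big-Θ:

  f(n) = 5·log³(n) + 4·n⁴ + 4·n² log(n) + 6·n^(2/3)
Θ(n⁴)

Order the terms by growth rate: 5·log³(n) ≺ 6·n^(2/3) ≺ 4·n² log(n) ≺ 4·n⁴.
The fastest-growing term 4·n⁴ dominates as n → ∞; dropping its constant factor gives Θ(n⁴).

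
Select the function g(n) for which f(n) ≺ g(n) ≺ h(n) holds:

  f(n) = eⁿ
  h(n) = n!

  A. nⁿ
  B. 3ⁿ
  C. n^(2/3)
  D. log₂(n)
B

We need g(n) with eⁿ = o(g(n)) and g(n) = o(n!), i.e. O(eⁿ) ≺ g ≺ O(n!).
Check each option:
  A. nⁿ — O(nⁿ) does not grow strictly slower than h(n)
  B. 3ⁿ — O(3ⁿ) is strictly between O(eⁿ) and O(n!) ✓
  C. n^(2/3) — O(n^(2/3)) does not grow strictly faster than f(n)
  D. log₂(n) — O(log n) does not grow strictly faster than f(n)

Only option B (3ⁿ) lies strictly between.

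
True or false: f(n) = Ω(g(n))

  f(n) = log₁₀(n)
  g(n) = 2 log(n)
True

f(n) = log₁₀(n) and g(n) = 2 log(n) are both O(log n).
Big-Ω permits equal growth rates (f ≥ c·g for some c > 0), so f(n) = Ω(g(n)) is true.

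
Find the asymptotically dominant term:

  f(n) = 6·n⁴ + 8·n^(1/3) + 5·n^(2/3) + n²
6·n⁴

Looking at each term:
  - 6·n⁴ is O(n⁴)
  - 8·n^(1/3) is O(n^(1/3))
  - 5·n^(2/3) is O(n^(2/3))
  - n² is O(n²)

The term 6·n⁴ (O(n⁴)) grows fastest and dominates all others.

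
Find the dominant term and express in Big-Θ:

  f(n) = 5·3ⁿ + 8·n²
Θ(3ⁿ)

Order the terms by growth rate: 8·n² ≺ 5·3ⁿ.
The fastest-growing term 5·3ⁿ dominates as n → ∞; dropping its constant factor gives Θ(3ⁿ).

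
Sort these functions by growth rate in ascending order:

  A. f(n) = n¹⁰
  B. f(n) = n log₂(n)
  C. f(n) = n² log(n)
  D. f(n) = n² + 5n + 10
B < D < C < A

Comparing growth rates:
B = n log₂(n) is O(n log n)
D = n² + 5n + 10 is O(n²)
C = n² log(n) is O(n² log n)
A = n¹⁰ is O(n¹⁰)

Therefore, the order from slowest to fastest is: B < D < C < A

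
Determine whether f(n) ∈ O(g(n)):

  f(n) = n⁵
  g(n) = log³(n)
False

f(n) = n⁵ is O(n⁵), and g(n) = log³(n) is O(log³ n).
Since O(n⁵) grows faster than O(log³ n), f(n) = O(g(n)) is false.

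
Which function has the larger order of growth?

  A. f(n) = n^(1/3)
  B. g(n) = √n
B

f(n) = n^(1/3) is O(n^(1/3)), while g(n) = √n is O(√n).
Since O(√n) grows faster than O(n^(1/3)), g(n) dominates.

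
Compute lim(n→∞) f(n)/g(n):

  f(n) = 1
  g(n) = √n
0

Since 1 (O(1)) grows slower than √n (O(√n)),
the ratio f(n)/g(n) → 0 as n → ∞.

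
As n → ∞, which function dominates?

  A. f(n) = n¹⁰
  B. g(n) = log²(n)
A

f(n) = n¹⁰ is O(n¹⁰), while g(n) = log²(n) is O(log² n).
Since O(n¹⁰) grows faster than O(log² n), f(n) dominates.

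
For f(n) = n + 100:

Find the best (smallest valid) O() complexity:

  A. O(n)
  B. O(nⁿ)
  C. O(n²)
A

f(n) = n + 100 is O(n).
All listed options are valid Big-O bounds (upper bounds),
but O(n) is the tightest (smallest valid bound).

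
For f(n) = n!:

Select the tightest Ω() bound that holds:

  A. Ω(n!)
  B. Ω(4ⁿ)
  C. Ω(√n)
A

f(n) = n! is Ω(n!).
All listed options are valid Big-Ω bounds (lower bounds),
but Ω(n!) is the tightest (largest valid bound).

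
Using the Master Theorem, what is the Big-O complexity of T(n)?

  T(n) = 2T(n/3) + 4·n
Θ(n)

Master Theorem: a = 2, b = 3, f(n) = 4·n.
Compute the critical exponent d = log₃(2) = 0.631.
Compare f(n) = Θ(n) against n^d:
  k = 1 > d = 0.631, so f(n) = Ω(n^(d+ε)) — Case 3.
  Regularity: a·(n/b)^1/n^1 = a/b^1 = 2/3 < 1 ✓.
  The top-level work dominates: T(n) = Θ(f(n)) = Θ(n).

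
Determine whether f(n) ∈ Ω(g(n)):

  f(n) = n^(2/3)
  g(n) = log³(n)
True

f(n) = n^(2/3) is O(n^(2/3)), and g(n) = log³(n) is O(log³ n).
Since O(n^(2/3)) grows at least as fast as O(log³ n), f(n) = Ω(g(n)) is true.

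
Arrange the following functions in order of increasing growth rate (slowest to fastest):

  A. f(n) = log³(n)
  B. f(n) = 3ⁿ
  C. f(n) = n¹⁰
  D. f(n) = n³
A < D < C < B

Comparing growth rates:
A = log³(n) is O(log³ n)
D = n³ is O(n³)
C = n¹⁰ is O(n¹⁰)
B = 3ⁿ is O(3ⁿ)

Therefore, the order from slowest to fastest is: A < D < C < B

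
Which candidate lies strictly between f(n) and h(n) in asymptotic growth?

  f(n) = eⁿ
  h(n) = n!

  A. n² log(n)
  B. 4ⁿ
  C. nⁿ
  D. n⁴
B

We need g(n) with eⁿ = o(g(n)) and g(n) = o(n!), i.e. O(eⁿ) ≺ g ≺ O(n!).
Check each option:
  A. n² log(n) — O(n² log n) does not grow strictly faster than f(n)
  B. 4ⁿ — O(4ⁿ) is strictly between O(eⁿ) and O(n!) ✓
  C. nⁿ — O(nⁿ) does not grow strictly slower than h(n)
  D. n⁴ — O(n⁴) does not grow strictly faster than f(n)

Only option B (4ⁿ) lies strictly between.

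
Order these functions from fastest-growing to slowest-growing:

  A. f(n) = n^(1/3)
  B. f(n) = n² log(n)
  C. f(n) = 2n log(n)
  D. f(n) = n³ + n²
D > B > C > A

Comparing growth rates:
D = n³ + n² is O(n³)
B = n² log(n) is O(n² log n)
C = 2n log(n) is O(n log n)
A = n^(1/3) is O(n^(1/3))

Therefore, the order from fastest to slowest is: D > B > C > A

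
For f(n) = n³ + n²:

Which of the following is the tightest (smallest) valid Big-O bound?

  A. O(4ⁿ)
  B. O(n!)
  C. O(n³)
C

f(n) = n³ + n² is O(n³).
All listed options are valid Big-O bounds (upper bounds),
but O(n³) is the tightest (smallest valid bound).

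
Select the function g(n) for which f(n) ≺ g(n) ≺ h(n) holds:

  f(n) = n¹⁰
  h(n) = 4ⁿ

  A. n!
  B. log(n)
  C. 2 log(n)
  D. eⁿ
D

We need g(n) with n¹⁰ = o(g(n)) and g(n) = o(4ⁿ), i.e. O(n¹⁰) ≺ g ≺ O(4ⁿ).
Check each option:
  A. n! — O(n!) does not grow strictly slower than h(n)
  B. log(n) — O(log n) does not grow strictly faster than f(n)
  C. 2 log(n) — O(log n) does not grow strictly faster than f(n)
  D. eⁿ — O(eⁿ) is strictly between O(n¹⁰) and O(4ⁿ) ✓

Only option D (eⁿ) lies strictly between.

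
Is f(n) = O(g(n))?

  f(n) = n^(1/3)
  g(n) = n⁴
True

f(n) = n^(1/3) is O(n^(1/3)), and g(n) = n⁴ is O(n⁴).
Since O(n^(1/3)) ⊆ O(n⁴) (f grows no faster than g), f(n) = O(g(n)) is true.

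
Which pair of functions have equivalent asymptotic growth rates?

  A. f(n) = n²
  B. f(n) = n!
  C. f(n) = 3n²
A and C

Examining each function:
  A. n² is O(n²)
  B. n! is O(n!)
  C. 3n² is O(n²)

Functions A and C both have the same complexity class.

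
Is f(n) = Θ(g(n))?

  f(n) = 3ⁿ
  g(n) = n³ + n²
False

f(n) = 3ⁿ is O(3ⁿ), and g(n) = n³ + n² is O(n³).
Since they have different growth rates, f(n) = Θ(g(n)) is false.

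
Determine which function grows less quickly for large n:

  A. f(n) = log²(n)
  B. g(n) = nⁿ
A

f(n) = log²(n) is O(log² n), while g(n) = nⁿ is O(nⁿ).
Since O(log² n) grows slower than O(nⁿ), f(n) is dominated.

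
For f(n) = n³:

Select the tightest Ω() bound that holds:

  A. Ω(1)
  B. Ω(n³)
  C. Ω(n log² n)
B

f(n) = n³ is Ω(n³).
All listed options are valid Big-Ω bounds (lower bounds),
but Ω(n³) is the tightest (largest valid bound).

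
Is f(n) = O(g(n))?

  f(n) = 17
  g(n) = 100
True

f(n) = 17 and g(n) = 100 are both O(1).
Big-O permits equal growth rates (f ≤ c·g for some c), so f(n) = O(g(n)) is true.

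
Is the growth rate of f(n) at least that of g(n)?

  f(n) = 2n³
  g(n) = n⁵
False

f(n) = 2n³ is O(n³), and g(n) = n⁵ is O(n⁵).
Since O(n³) grows slower than O(n⁵), f(n) = Ω(g(n)) is false.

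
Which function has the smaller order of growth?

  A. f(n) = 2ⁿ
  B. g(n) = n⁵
B

f(n) = 2ⁿ is O(2ⁿ), while g(n) = n⁵ is O(n⁵).
Since O(n⁵) grows slower than O(2ⁿ), g(n) is dominated.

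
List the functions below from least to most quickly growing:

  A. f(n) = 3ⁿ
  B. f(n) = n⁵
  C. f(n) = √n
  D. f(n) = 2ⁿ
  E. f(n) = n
C < E < B < D < A

Comparing growth rates:
C = √n is O(√n)
E = n is O(n)
B = n⁵ is O(n⁵)
D = 2ⁿ is O(2ⁿ)
A = 3ⁿ is O(3ⁿ)

Therefore, the order from slowest to fastest is: C < E < B < D < A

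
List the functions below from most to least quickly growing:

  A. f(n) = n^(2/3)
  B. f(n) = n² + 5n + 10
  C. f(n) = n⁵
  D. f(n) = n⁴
C > D > B > A

Comparing growth rates:
C = n⁵ is O(n⁵)
D = n⁴ is O(n⁴)
B = n² + 5n + 10 is O(n²)
A = n^(2/3) is O(n^(2/3))

Therefore, the order from fastest to slowest is: C > D > B > A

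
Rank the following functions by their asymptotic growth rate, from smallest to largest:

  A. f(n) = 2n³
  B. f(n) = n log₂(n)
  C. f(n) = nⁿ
B < A < C

Comparing growth rates:
B = n log₂(n) is O(n log n)
A = 2n³ is O(n³)
C = nⁿ is O(nⁿ)

Therefore, the order from slowest to fastest is: B < A < C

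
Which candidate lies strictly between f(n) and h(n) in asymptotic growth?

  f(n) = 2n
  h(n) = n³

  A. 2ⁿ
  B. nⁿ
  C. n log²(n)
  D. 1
C

We need g(n) with 2n = o(g(n)) and g(n) = o(n³), i.e. O(n) ≺ g ≺ O(n³).
Check each option:
  A. 2ⁿ — O(2ⁿ) does not grow strictly slower than h(n)
  B. nⁿ — O(nⁿ) does not grow strictly slower than h(n)
  C. n log²(n) — O(n log² n) is strictly between O(n) and O(n³) ✓
  D. 1 — O(1) does not grow strictly faster than f(n)

Only option C (n log²(n)) lies strictly between.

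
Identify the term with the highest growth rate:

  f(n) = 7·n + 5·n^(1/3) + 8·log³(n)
7·n

Looking at each term:
  - 7·n is O(n)
  - 5·n^(1/3) is O(n^(1/3))
  - 8·log³(n) is O(log³ n)

The term 7·n (O(n)) grows fastest and dominates all others.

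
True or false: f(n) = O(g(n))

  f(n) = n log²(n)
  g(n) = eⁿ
True

f(n) = n log²(n) is O(n log² n), and g(n) = eⁿ is O(eⁿ).
Since O(n log² n) ⊆ O(eⁿ) (f grows no faster than g), f(n) = O(g(n)) is true.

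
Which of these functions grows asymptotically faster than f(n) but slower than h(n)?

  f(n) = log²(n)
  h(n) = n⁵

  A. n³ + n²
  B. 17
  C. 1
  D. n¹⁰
A

We need g(n) with log²(n) = o(g(n)) and g(n) = o(n⁵), i.e. O(log² n) ≺ g ≺ O(n⁵).
Check each option:
  A. n³ + n² — O(n³) is strictly between O(log² n) and O(n⁵) ✓
  B. 17 — O(1) does not grow strictly faster than f(n)
  C. 1 — O(1) does not grow strictly faster than f(n)
  D. n¹⁰ — O(n¹⁰) does not grow strictly slower than h(n)

Only option A (n³ + n²) lies strictly between.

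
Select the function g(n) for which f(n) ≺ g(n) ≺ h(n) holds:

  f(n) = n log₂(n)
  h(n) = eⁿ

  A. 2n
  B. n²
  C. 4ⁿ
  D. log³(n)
B

We need g(n) with n log₂(n) = o(g(n)) and g(n) = o(eⁿ), i.e. O(n log n) ≺ g ≺ O(eⁿ).
Check each option:
  A. 2n — O(n) does not grow strictly faster than f(n)
  B. n² — O(n²) is strictly between O(n log n) and O(eⁿ) ✓
  C. 4ⁿ — O(4ⁿ) does not grow strictly slower than h(n)
  D. log³(n) — O(log³ n) does not grow strictly faster than f(n)

Only option B (n²) lies strictly between.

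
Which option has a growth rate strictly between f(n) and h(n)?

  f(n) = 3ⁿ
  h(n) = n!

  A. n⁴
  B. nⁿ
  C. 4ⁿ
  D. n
C

We need g(n) with 3ⁿ = o(g(n)) and g(n) = o(n!), i.e. O(3ⁿ) ≺ g ≺ O(n!).
Check each option:
  A. n⁴ — O(n⁴) does not grow strictly faster than f(n)
  B. nⁿ — O(nⁿ) does not grow strictly slower than h(n)
  C. 4ⁿ — O(4ⁿ) is strictly between O(3ⁿ) and O(n!) ✓
  D. n — O(n) does not grow strictly faster than f(n)

Only option C (4ⁿ) lies strictly between.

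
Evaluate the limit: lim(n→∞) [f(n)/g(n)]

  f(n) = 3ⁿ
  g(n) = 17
∞

Since 3ⁿ (O(3ⁿ)) grows faster than 17 (O(1)),
the ratio f(n)/g(n) → ∞ as n → ∞.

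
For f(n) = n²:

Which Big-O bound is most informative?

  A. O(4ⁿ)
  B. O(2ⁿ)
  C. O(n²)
C

f(n) = n² is O(n²).
All listed options are valid Big-O bounds (upper bounds),
but O(n²) is the tightest (smallest valid bound).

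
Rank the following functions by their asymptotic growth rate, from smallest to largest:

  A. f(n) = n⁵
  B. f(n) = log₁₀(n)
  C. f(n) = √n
B < C < A

Comparing growth rates:
B = log₁₀(n) is O(log n)
C = √n is O(√n)
A = n⁵ is O(n⁵)

Therefore, the order from slowest to fastest is: B < C < A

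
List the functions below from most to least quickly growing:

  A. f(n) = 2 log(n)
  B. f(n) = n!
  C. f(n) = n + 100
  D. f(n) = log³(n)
B > C > D > A

Comparing growth rates:
B = n! is O(n!)
C = n + 100 is O(n)
D = log³(n) is O(log³ n)
A = 2 log(n) is O(log n)

Therefore, the order from fastest to slowest is: B > C > D > A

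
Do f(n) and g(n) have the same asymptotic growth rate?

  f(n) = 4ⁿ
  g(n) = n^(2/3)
False

f(n) = 4ⁿ is O(4ⁿ), and g(n) = n^(2/3) is O(n^(2/3)).
Since they have different growth rates, f(n) = Θ(g(n)) is false.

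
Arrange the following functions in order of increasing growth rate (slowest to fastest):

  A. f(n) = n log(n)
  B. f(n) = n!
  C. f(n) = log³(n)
C < A < B

Comparing growth rates:
C = log³(n) is O(log³ n)
A = n log(n) is O(n log n)
B = n! is O(n!)

Therefore, the order from slowest to fastest is: C < A < B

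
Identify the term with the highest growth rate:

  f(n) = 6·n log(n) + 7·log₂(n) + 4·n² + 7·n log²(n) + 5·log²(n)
4·n²

Looking at each term:
  - 6·n log(n) is O(n log n)
  - 7·log₂(n) is O(log n)
  - 4·n² is O(n²)
  - 7·n log²(n) is O(n log² n)
  - 5·log²(n) is O(log² n)

The term 4·n² (O(n²)) grows fastest and dominates all others.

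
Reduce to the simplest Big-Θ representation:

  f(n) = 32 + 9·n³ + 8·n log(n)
Θ(n³)

Order the terms by growth rate: 32 ≺ 8·n log(n) ≺ 9·n³.
The fastest-growing term 9·n³ dominates as n → ∞; dropping its constant factor gives Θ(n³).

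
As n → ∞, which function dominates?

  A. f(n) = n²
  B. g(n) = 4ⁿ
B

f(n) = n² is O(n²), while g(n) = 4ⁿ is O(4ⁿ).
Since O(4ⁿ) grows faster than O(n²), g(n) dominates.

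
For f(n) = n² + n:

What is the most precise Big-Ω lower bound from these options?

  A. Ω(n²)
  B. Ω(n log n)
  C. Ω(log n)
A

f(n) = n² + n is Ω(n²).
All listed options are valid Big-Ω bounds (lower bounds),
but Ω(n²) is the tightest (largest valid bound).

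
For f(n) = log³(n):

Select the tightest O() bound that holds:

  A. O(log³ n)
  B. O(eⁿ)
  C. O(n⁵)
A

f(n) = log³(n) is O(log³ n).
All listed options are valid Big-O bounds (upper bounds),
but O(log³ n) is the tightest (smallest valid bound).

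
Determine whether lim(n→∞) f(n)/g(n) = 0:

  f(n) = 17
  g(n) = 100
False

f(n) = 17 is O(1), and g(n) = 100 is O(1).
Since they have the same growth rate, f(n) = o(g(n)) is false.
(f = o(g) requires f to grow strictly slower, not equal.)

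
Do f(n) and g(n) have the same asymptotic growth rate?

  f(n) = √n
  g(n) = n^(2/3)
False

f(n) = √n is O(√n), and g(n) = n^(2/3) is O(n^(2/3)).
Since they have different growth rates, f(n) = Θ(g(n)) is false.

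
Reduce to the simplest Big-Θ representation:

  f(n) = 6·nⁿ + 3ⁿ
Θ(nⁿ)

Order the terms by growth rate: 3ⁿ ≺ 6·nⁿ.
The fastest-growing term 6·nⁿ dominates as n → ∞; dropping its constant factor gives Θ(nⁿ).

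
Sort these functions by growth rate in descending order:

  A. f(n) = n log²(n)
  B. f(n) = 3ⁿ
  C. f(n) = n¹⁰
B > C > A

Comparing growth rates:
B = 3ⁿ is O(3ⁿ)
C = n¹⁰ is O(n¹⁰)
A = n log²(n) is O(n log² n)

Therefore, the order from fastest to slowest is: B > C > A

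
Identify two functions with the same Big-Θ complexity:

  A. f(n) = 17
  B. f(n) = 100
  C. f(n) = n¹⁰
A and B

Examining each function:
  A. 17 is O(1)
  B. 100 is O(1)
  C. n¹⁰ is O(n¹⁰)

Functions A and B both have the same complexity class.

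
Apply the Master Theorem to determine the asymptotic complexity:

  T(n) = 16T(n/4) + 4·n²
Θ(n² log n)

Master Theorem: a = 16, b = 4, f(n) = 4·n².
Compute the critical exponent d = log₄(16) = 2.
Compare f(n) = Θ(n²) against n^d:
  k = 2 = d, so f(n) = Θ(n^d) — Case 2.
  Work is balanced across levels: T(n) = Θ(n^d log n) = Θ(n² log n).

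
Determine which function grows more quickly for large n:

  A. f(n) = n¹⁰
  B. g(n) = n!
B

f(n) = n¹⁰ is O(n¹⁰), while g(n) = n! is O(n!).
Since O(n!) grows faster than O(n¹⁰), g(n) dominates.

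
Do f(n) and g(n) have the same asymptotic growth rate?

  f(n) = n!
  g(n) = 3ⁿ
False

f(n) = n! is O(n!), and g(n) = 3ⁿ is O(3ⁿ).
Since they have different growth rates, f(n) = Θ(g(n)) is false.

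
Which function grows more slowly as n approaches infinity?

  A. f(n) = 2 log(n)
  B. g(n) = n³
A

f(n) = 2 log(n) is O(log n), while g(n) = n³ is O(n³).
Since O(log n) grows slower than O(n³), f(n) is dominated.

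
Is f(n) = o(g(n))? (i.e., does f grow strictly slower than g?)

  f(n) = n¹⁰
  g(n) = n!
True

f(n) = n¹⁰ is O(n¹⁰), and g(n) = n! is O(n!).
Since O(n¹⁰) grows strictly slower than O(n!), f(n) = o(g(n)) is true.
This means lim(n→∞) f(n)/g(n) = 0.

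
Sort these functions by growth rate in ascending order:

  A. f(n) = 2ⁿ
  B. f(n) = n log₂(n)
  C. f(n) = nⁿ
B < A < C

Comparing growth rates:
B = n log₂(n) is O(n log n)
A = 2ⁿ is O(2ⁿ)
C = nⁿ is O(nⁿ)

Therefore, the order from slowest to fastest is: B < A < C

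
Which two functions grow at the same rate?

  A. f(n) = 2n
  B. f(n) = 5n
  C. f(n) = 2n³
A and B

Examining each function:
  A. 2n is O(n)
  B. 5n is O(n)
  C. 2n³ is O(n³)

Functions A and B both have the same complexity class.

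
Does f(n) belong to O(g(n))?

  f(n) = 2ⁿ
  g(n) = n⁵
False

f(n) = 2ⁿ is O(2ⁿ), and g(n) = n⁵ is O(n⁵).
Since O(2ⁿ) grows faster than O(n⁵), f(n) = O(g(n)) is false.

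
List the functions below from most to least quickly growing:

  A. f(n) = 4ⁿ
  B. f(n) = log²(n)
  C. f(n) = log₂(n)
A > B > C

Comparing growth rates:
A = 4ⁿ is O(4ⁿ)
B = log²(n) is O(log² n)
C = log₂(n) is O(log n)

Therefore, the order from fastest to slowest is: A > B > C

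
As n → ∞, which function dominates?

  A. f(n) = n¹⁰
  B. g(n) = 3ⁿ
B

f(n) = n¹⁰ is O(n¹⁰), while g(n) = 3ⁿ is O(3ⁿ).
Since O(3ⁿ) grows faster than O(n¹⁰), g(n) dominates.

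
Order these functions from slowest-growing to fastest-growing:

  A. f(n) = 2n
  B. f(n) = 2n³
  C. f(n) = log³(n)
C < A < B

Comparing growth rates:
C = log³(n) is O(log³ n)
A = 2n is O(n)
B = 2n³ is O(n³)

Therefore, the order from slowest to fastest is: C < A < B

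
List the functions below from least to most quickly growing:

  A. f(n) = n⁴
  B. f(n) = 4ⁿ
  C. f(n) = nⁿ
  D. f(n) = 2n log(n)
D < A < B < C

Comparing growth rates:
D = 2n log(n) is O(n log n)
A = n⁴ is O(n⁴)
B = 4ⁿ is O(4ⁿ)
C = nⁿ is O(nⁿ)

Therefore, the order from slowest to fastest is: D < A < B < C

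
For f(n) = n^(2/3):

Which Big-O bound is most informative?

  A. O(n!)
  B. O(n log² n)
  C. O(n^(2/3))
C

f(n) = n^(2/3) is O(n^(2/3)).
All listed options are valid Big-O bounds (upper bounds),
but O(n^(2/3)) is the tightest (smallest valid bound).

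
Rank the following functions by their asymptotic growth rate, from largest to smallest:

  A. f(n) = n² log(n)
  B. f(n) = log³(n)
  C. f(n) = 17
A > B > C

Comparing growth rates:
A = n² log(n) is O(n² log n)
B = log³(n) is O(log³ n)
C = 17 is O(1)

Therefore, the order from fastest to slowest is: A > B > C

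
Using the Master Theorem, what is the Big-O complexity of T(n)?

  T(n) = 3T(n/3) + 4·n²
Θ(n²)

Master Theorem: a = 3, b = 3, f(n) = 4·n².
Compute the critical exponent d = log₃(3) = 1.
Compare f(n) = Θ(n²) against n^d:
  k = 2 > d = 1, so f(n) = Ω(n^(d+ε)) — Case 3.
  Regularity: a·(n/b)^2/n^2 = a/b^2 = 3/9 < 1 ✓.
  The top-level work dominates: T(n) = Θ(f(n)) = Θ(n²).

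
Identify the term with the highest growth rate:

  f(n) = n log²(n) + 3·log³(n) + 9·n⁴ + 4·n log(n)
9·n⁴

Looking at each term:
  - n log²(n) is O(n log² n)
  - 3·log³(n) is O(log³ n)
  - 9·n⁴ is O(n⁴)
  - 4·n log(n) is O(n log n)

The term 9·n⁴ (O(n⁴)) grows fastest and dominates all others.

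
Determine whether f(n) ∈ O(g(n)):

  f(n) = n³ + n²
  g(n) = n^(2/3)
False

f(n) = n³ + n² is O(n³), and g(n) = n^(2/3) is O(n^(2/3)).
Since O(n³) grows faster than O(n^(2/3)), f(n) = O(g(n)) is false.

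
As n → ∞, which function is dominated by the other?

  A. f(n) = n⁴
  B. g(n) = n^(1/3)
B

f(n) = n⁴ is O(n⁴), while g(n) = n^(1/3) is O(n^(1/3)).
Since O(n^(1/3)) grows slower than O(n⁴), g(n) is dominated.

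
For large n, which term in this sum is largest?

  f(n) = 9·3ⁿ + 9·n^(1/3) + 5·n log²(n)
9·3ⁿ

Looking at each term:
  - 9·3ⁿ is O(3ⁿ)
  - 9·n^(1/3) is O(n^(1/3))
  - 5·n log²(n) is O(n log² n)

The term 9·3ⁿ (O(3ⁿ)) grows fastest and dominates all others.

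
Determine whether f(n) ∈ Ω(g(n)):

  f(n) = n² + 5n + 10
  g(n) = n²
True

f(n) = n² + 5n + 10 and g(n) = n² are both O(n²).
Big-Ω permits equal growth rates (f ≥ c·g for some c > 0), so f(n) = Ω(g(n)) is true.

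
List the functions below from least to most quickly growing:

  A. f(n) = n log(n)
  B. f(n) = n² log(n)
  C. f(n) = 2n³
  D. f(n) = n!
A < B < C < D

Comparing growth rates:
A = n log(n) is O(n log n)
B = n² log(n) is O(n² log n)
C = 2n³ is O(n³)
D = n! is O(n!)

Therefore, the order from slowest to fastest is: A < B < C < D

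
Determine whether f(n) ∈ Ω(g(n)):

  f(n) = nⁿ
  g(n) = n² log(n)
True

f(n) = nⁿ is O(nⁿ), and g(n) = n² log(n) is O(n² log n).
Since O(nⁿ) grows at least as fast as O(n² log n), f(n) = Ω(g(n)) is true.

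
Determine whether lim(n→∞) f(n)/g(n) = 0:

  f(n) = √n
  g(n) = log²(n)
False

f(n) = √n is O(√n), and g(n) = log²(n) is O(log² n).
Since O(√n) grows faster than or equal to O(log² n), f(n) = o(g(n)) is false.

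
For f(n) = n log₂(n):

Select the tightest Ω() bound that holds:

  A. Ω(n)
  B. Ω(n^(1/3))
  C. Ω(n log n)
C

f(n) = n log₂(n) is Ω(n log n).
All listed options are valid Big-Ω bounds (lower bounds),
but Ω(n log n) is the tightest (largest valid bound).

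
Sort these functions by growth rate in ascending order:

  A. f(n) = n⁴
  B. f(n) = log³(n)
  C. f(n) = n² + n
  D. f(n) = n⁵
B < C < A < D

Comparing growth rates:
B = log³(n) is O(log³ n)
C = n² + n is O(n²)
A = n⁴ is O(n⁴)
D = n⁵ is O(n⁵)

Therefore, the order from slowest to fastest is: B < C < A < D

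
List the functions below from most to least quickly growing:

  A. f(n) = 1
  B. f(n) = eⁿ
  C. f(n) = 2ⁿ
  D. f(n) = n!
D > B > C > A

Comparing growth rates:
D = n! is O(n!)
B = eⁿ is O(eⁿ)
C = 2ⁿ is O(2ⁿ)
A = 1 is O(1)

Therefore, the order from fastest to slowest is: D > B > C > A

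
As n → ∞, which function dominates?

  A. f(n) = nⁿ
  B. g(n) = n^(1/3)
A

f(n) = nⁿ is O(nⁿ), while g(n) = n^(1/3) is O(n^(1/3)).
Since O(nⁿ) grows faster than O(n^(1/3)), f(n) dominates.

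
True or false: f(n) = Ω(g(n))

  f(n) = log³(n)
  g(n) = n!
False

f(n) = log³(n) is O(log³ n), and g(n) = n! is O(n!).
Since O(log³ n) grows slower than O(n!), f(n) = Ω(g(n)) is false.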